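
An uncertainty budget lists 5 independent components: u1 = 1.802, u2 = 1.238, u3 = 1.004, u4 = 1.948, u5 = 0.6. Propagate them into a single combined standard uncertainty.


uc = sqrt(1.802^2 + 1.238^2 + 1.004^2 + 1.948^2 + 0.6^2)
uc = sqrt(9.942568)
uc = 3.1532

3.1532


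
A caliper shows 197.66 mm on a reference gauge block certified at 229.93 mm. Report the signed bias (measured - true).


Systematic error = measured - true
= 197.66 - 229.93
= -32.2700

-32.2700


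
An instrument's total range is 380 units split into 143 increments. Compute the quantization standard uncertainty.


resolution = range / divisions
resolution = 380 / 143 = 2.6573427
u_res = resolution / (2*sqrt(3))
u_res = 2.6573427 / 3.4641016
u_res = 0.7671

0.7671


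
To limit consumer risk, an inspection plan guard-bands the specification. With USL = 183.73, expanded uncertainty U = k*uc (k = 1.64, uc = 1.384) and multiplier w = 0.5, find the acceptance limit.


U = k * uc = 1.64 * 1.384 = 2.26976
guard band g = w * U = 0.5 * 2.26976 = 1.13488
AL = USL - g = 183.73 - 1.13488
AL = 182.5951

182.5951


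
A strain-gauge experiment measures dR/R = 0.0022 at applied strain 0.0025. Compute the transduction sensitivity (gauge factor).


GF = (dR/R) / epsilon
= 0.0022 / 0.0025
= 0.8800

0.8800


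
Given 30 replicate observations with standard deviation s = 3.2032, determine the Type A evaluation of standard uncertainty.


u_A = s / sqrt(n)
u_A = 3.2032 / sqrt(30)
u_A = 3.2032 / 5.4772256
u_A = 0.5848

0.5848


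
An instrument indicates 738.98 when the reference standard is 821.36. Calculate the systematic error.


Systematic error = measured - true
= 738.98 - 821.36
= -82.3800

-82.3800


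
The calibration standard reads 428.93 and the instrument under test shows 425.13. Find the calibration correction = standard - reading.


Correction = standard - reading
= 428.93 - 425.13
= 3.8000

3.8000


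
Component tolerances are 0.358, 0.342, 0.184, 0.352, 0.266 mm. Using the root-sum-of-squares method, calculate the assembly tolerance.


RSS = sqrt(0.358^2 + 0.342^2 + 0.184^2 + 0.352^2 + 0.266^2)
= sqrt(0.473644)
= 0.6882

0.6882


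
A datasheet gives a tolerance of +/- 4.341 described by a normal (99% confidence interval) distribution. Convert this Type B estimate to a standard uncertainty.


u_B = half_width / 2.576
u_B = 4.341 / 2.576
u_B = 1.6852

1.6852


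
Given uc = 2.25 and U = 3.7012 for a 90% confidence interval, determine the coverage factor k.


k = U / uc
k = 3.7012 / 2.25
k = 1.645

1.645


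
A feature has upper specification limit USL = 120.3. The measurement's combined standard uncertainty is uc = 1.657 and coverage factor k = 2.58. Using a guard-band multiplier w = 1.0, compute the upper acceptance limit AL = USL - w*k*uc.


U = k * uc = 2.58 * 1.657 = 4.27506
guard band g = w * U = 1.0 * 4.27506 = 4.27506
AL = USL - g = 120.3 - 4.27506
AL = 116.0249

116.0249


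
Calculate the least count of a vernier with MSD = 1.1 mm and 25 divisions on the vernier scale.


LC = MSD / n_div
= 1.1 / 25
= 0.0440

0.0440


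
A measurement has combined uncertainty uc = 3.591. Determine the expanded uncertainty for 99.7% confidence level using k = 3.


U = k * uc
U = 3 * 3.591
U = 10.7730

10.7730


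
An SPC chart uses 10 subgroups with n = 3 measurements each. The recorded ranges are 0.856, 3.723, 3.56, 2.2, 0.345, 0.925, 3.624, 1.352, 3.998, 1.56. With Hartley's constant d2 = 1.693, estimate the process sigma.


R_bar = (0.856 + 3.723 + 3.56 + 2.2 + 0.345 + 0.925 + 3.624 + 1.352 + 3.998 + 1.56) / 10
R_bar = 22.143 / 10 = 2.2143
sigma_hat = R_bar / d2 = 2.2143 / 1.693 = 1.3079

1.3079


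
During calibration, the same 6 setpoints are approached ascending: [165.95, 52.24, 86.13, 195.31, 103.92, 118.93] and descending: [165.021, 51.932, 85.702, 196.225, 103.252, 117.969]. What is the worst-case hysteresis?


|165.95 - 165.021| = 0.9290
|52.24 - 51.932| = 0.3080
|86.13 - 85.702| = 0.4280
|195.31 - 196.225| = 0.9150
|103.92 - 103.252| = 0.6680
|118.93 - 117.969| = 0.9610
hysteresis = max(diffs) = 0.9610

0.9610


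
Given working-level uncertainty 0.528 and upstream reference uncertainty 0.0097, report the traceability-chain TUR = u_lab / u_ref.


TUR = u_lab / u_ref
= 0.528 / 0.0097
= 54.4330

54.4330


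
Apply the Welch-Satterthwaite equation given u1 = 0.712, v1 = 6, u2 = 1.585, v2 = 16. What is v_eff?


uc = sqrt(u1^2 + u2^2) = sqrt(0.712^2 + 1.585^2) = 1.7375756
v_eff = uc^4 / (u1^4/v1 + u2^4/v2)
= 1.7375756^4 / (0.712^4/6 + 1.585^4/16)
= 9.1153812 / 0.43728669
v_eff = 20.8453

20.8453


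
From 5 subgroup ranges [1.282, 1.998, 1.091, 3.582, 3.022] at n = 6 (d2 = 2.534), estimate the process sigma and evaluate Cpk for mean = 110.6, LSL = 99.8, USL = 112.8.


R_bar = (1.282 + 1.998 + 1.091 + 3.582 + 3.022) / 5 = 2.195
sigma = R_bar / d2 = 2.195 / 2.534 = 0.86621942
Cp = (USL - LSL)/(6*sigma) = (112.8 - 99.8)/(6*0.86621942) = 2.5013
Cpu = (112.8 - 110.6)/(3*0.86621942) = 0.8466
Cpl = (110.6 - 99.8)/(3*0.86621942) = 4.1560
Cpk = min(Cpu, Cpl) = 0.8466

0.8466


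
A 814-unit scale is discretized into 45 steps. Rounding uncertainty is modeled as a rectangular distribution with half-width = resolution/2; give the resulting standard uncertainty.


resolution = range / divisions
resolution = 814 / 45 = 18.088889
u_res = resolution / (2*sqrt(3))
u_res = 18.088889 / 3.4641016
u_res = 5.2218

5.2218


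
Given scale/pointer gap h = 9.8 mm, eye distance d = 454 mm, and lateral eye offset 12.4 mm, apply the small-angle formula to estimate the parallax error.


error = h * offset / d
= 9.8 * 12.4 / 454
= 0.2677

0.2677


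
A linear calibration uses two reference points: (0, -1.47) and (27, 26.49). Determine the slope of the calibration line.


slope = (y2 - y1) / (x2 - x1)
= (26.49 - -1.47) / (27 - 0)
= 27.9600 / 27
= 1.0356

1.0356


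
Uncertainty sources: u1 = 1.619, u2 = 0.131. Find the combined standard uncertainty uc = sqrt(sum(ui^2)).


uc = sqrt(1.619^2 + 0.131^2)
uc = sqrt(2.638322)
uc = 1.6243

1.6243


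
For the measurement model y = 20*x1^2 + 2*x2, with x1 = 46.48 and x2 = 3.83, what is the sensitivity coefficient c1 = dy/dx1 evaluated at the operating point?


y = 20*x1^2 + 2*x2
dy/dx1 = 2*20*x1
Evaluate at x1 = 46.48: c1 = 40 * 46.48
c1 = 1859.2000

1859.2000


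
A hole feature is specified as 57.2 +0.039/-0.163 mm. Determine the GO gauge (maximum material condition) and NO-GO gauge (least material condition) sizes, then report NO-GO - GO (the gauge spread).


GO = nominal - lower_tol (smallest hole = maximum material condition)
GO = 57.2 - 0.163 = 57.037
NO-GO = nominal + upper_tol (largest hole = least material condition)
NO-GO = 57.2 + 0.039 = 57.239
spread = NO-GO - GO = 57.239 - 57.037 = 0.2020

0.2020


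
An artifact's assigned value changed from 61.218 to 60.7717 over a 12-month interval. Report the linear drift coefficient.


rate = (v2 - v1) / months
= (60.7717 - 61.218) / 12
= -0.4463 / 12
= -0.0372

-0.0372


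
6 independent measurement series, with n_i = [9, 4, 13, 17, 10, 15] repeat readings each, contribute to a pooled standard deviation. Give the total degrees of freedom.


nu = sum_i (n_i - 1)
nu = ((9 - 1) + (4 - 1) + (13 - 1) + (17 - 1) + (10 - 1) + (15 - 1))
nu = 8 + 3 + 12 + 16 + 9 + 14
nu = 62

62


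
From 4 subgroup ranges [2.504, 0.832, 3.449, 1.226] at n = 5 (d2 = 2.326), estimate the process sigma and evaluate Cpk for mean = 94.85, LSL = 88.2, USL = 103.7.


R_bar = (2.504 + 0.832 + 3.449 + 1.226) / 4 = 2.00275
sigma = R_bar / d2 = 2.00275 / 2.326 = 0.86102752
Cp = (USL - LSL)/(6*sigma) = (103.7 - 88.2)/(6*0.86102752) = 3.0003
Cpu = (103.7 - 94.85)/(3*0.86102752) = 3.4261
Cpl = (94.85 - 88.2)/(3*0.86102752) = 2.5744
Cpk = min(Cpu, Cpl) = 2.5744

2.5744


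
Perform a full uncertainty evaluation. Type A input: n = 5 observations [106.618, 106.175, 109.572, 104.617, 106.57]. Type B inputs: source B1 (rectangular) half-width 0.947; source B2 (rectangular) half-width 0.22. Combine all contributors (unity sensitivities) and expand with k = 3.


mean = (106.618 + 106.175 + 109.572 + 104.617 + 106.57) / 5 = 106.7104
s = sqrt(sum((x - mean)^2)/(n-1)) = 1.7948524
u_A = s / sqrt(n) = 1.7948524 / sqrt(5) = 0.8026824
u_B1 = 0.947 / sqrt(3) = 0.5467507
u_B2 = 0.22 / sqrt(3) = 0.12701706
uc = sqrt(0.8026824^2 + 0.5467507^2 + 0.12701706^2) = 0.97947368
U = k * uc = 3 * 0.97947368
U = 2.9384

2.9384


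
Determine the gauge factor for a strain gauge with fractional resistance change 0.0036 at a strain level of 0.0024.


GF = (dR/R) / epsilon
= 0.0036 / 0.0024
= 1.5000

1.5000


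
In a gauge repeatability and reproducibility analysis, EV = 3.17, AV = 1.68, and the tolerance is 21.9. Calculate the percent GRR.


GRR = sqrt(EV^2 + AV^2) = sqrt(3.17^2 + 1.68^2) = 3.5876594
%GRR = GRR / tol * 100 = 3.5876594 / 21.9 * 100
%GRR = 16.3820

16.3820


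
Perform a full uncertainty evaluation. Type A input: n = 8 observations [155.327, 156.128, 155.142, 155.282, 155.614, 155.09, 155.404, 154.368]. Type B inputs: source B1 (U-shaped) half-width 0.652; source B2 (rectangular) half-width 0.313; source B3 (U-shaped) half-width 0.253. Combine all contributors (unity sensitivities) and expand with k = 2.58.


mean = (155.327 + 156.128 + 155.142 + 155.282 + 155.614 + 155.09 + 155.404 + 154.368) / 8 = 155.294375
s = sqrt(sum((x - mean)^2)/(n-1)) = 0.49763496
u_A = s / sqrt(n) = 0.49763496 / sqrt(8) = 0.17594053
u_B1 = 0.652 / sqrt(2) = 0.46103362
u_B2 = 0.313 / sqrt(3) = 0.18071063
u_B3 = 0.253 / sqrt(2) = 0.17889802
uc = sqrt(0.17594053^2 + 0.46103362^2 + 0.18071063^2 + 0.17889802^2) = 0.55512873
U = k * uc = 2.58 * 0.55512873
U = 1.4322

1.4322


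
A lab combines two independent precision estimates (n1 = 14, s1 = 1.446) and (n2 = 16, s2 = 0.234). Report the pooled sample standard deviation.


s_p = sqrt(((n1-1)*s1^2 + (n2-1)*s2^2) / (n1+n2-2))
numerator = (14-1)*1.446^2 + (16-1)*0.234^2 = 27.181908 + 0.82134 = 28.003248
denominator = 14 + 16 - 2 = 28
s_p^2 = 28.003248 / 28 = 1.000116
s_p = sqrt(1.000116) = 1.0001

1.0001


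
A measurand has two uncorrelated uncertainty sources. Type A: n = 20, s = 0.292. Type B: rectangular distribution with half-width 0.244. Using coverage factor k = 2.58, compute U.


u_A = s / sqrt(n) = 0.292 / sqrt(20) = 0.065293185
u_B = half_width / sqrt(3) = 0.244 / sqrt(3) = 0.14087347
uc = sqrt(u_A^2 + u_B^2) = sqrt(0.065293185^2 + 0.14087347^2) = 0.15526923
U = k * uc = 2.58 * 0.15526923
U = 0.4006

0.4006


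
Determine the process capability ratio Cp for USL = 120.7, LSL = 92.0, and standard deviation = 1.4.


Cp = (USL - LSL) / (6 * sigma)
= (120.7 - 92.0) / (6 * 1.4)
= 28.7000 / 8.4000
= 3.4167

3.4167


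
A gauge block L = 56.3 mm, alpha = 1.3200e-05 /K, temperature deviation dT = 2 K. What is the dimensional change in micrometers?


dL = L * alpha * dT
= 56.3 * 1.3200e-05 * 2
= 0.0014863 mm
dL_um = 0.0014863 * 1000 = 1.4863 um

1.4863


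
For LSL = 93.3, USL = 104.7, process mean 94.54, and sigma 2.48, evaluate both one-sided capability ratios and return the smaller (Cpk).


Cpu = (USL - mean) / (3*sigma) = (104.7 - 94.54) / (3*2.48) = 1.3656
Cpl = (mean - LSL) / (3*sigma) = (94.54 - 93.3) / (3*2.48) = 0.1667
Cpk = min(Cpu, Cpl) = 0.1667

0.1667


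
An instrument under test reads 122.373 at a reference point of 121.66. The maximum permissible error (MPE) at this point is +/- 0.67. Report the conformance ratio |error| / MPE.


e = indication - reference = 122.373 - 121.66 = 0.7130
|e| = 0.7130
ratio = |e| / MPE = 0.7130 / 0.67
ratio = 1.0642

1.0642


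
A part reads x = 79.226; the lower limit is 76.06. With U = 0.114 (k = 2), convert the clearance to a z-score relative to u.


u = U / k = 0.114 / 2 = 0.057
margin = |LSL - x| = |76.06 - 79.226| = 3.166
z = margin / u = 3.166 / 0.057
z = 55.5439

55.5439


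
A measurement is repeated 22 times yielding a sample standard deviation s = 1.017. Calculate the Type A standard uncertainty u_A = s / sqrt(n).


u_A = s / sqrt(n)
u_A = 1.017 / sqrt(22)
u_A = 1.017 / 4.6904158
u_A = 0.2168

0.2168


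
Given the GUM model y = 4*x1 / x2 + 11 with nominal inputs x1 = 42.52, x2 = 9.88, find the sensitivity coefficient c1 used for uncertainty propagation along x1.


y = 4*x1 / x2 + 11
dy/dx1 = 4/x2
Evaluate at x2 = 9.88: c1 = 4 / 9.88
c1 = 0.4049

0.4049


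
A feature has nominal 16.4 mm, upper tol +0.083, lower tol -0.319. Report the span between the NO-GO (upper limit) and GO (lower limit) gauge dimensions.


GO = nominal - lower_tol (smallest hole = maximum material condition)
GO = 16.4 - 0.319 = 16.081
NO-GO = nominal + upper_tol (largest hole = least material condition)
NO-GO = 16.4 + 0.083 = 16.483
spread = NO-GO - GO = 16.483 - 16.081 = 0.4020

0.4020


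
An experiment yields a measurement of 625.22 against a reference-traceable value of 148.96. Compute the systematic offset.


Systematic error = measured - true
= 625.22 - 148.96
= 476.2600

476.2600


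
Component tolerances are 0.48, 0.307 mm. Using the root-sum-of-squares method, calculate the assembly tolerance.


RSS = sqrt(0.48^2 + 0.307^2)
= sqrt(0.324649)
= 0.5698

0.5698


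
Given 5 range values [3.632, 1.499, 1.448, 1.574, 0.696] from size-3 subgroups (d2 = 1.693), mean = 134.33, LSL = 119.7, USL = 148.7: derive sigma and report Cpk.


R_bar = (3.632 + 1.499 + 1.448 + 1.574 + 0.696) / 5 = 1.7698
sigma = R_bar / d2 = 1.7698 / 1.693 = 1.0453633
Cp = (USL - LSL)/(6*sigma) = (148.7 - 119.7)/(6*1.0453633) = 4.6236
Cpu = (148.7 - 134.33)/(3*1.0453633) = 4.5821
Cpl = (134.33 - 119.7)/(3*1.0453633) = 4.6650
Cpk = min(Cpu, Cpl) = 4.5821

4.5821


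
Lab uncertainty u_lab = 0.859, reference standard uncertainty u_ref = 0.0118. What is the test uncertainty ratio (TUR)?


TUR = u_lab / u_ref
= 0.859 / 0.0118
= 72.7966

72.7966


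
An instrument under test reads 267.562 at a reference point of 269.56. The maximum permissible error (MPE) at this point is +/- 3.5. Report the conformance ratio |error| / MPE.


e = indication - reference = 267.562 - 269.56 = -1.9980
|e| = 1.9980
ratio = |e| / MPE = 1.9980 / 3.5
ratio = 0.5709

0.5709


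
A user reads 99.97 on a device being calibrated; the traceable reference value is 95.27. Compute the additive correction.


Correction = standard - reading
= 95.27 - 99.97
= -4.7000

-4.7000


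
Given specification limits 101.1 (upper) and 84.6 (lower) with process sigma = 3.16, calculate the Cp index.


Cp = (USL - LSL) / (6 * sigma)
= (101.1 - 84.6) / (6 * 3.16)
= 16.5000 / 18.9600
= 0.8703

0.8703


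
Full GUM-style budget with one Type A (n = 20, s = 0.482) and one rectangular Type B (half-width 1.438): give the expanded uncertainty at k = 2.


u_A = s / sqrt(n) = 0.482 / sqrt(20) = 0.10777848
u_B = half_width / sqrt(3) = 1.438 / sqrt(3) = 0.83022969
uc = sqrt(u_A^2 + u_B^2) = sqrt(0.10777848^2 + 0.83022969^2) = 0.83719624
U = k * uc = 2 * 0.83719624
U = 1.6744

1.6744


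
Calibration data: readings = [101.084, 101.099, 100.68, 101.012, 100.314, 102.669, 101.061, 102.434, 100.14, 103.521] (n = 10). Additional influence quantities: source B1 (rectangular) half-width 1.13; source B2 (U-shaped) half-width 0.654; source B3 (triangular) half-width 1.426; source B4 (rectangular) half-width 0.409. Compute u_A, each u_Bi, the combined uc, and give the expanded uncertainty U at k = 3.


mean = (101.084 + 101.099 + 100.68 + 101.012 + 100.314 + 102.669 + 101.061 + 102.434 + 100.14 + 103.521) / 10 = 101.4014
s = sqrt(sum((x - mean)^2)/(n-1)) = 1.1014867
u_A = s / sqrt(n) = 1.1014867 / sqrt(10) = 0.34832068
u_B1 = 1.13 / sqrt(3) = 0.6524058
u_B2 = 0.654 / sqrt(2) = 0.46244783
u_B3 = 1.426 / sqrt(6) = 0.58216206
u_B4 = 0.409 / sqrt(3) = 0.23613626
uc = sqrt(0.34832068^2 + 0.6524058^2 + 0.46244783^2 + 0.58216206^2 + 0.23613626^2) = 1.074938
U = k * uc = 3 * 1.074938
U = 3.2248

3.2248


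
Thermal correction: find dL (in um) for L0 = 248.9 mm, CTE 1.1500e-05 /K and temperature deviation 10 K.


dL = L * alpha * dT
= 248.9 * 1.1500e-05 * 10
= 0.0286235 mm
dL_um = 0.0286235 * 1000 = 28.6235 um

28.6235


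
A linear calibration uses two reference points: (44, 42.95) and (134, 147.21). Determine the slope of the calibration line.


slope = (y2 - y1) / (x2 - x1)
= (147.21 - 42.95) / (134 - 44)
= 104.2600 / 90
= 1.1584

1.1584


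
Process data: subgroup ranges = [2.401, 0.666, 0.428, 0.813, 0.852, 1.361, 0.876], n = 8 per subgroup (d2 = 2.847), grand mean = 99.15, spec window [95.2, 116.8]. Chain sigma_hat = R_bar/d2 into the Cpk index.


R_bar = (2.401 + 0.666 + 0.428 + 0.813 + 0.852 + 1.361 + 0.876) / 7 = 1.0567143
sigma = R_bar / d2 = 1.0567143 / 2.847 = 0.37116765
Cp = (USL - LSL)/(6*sigma) = (116.8 - 95.2)/(6*0.37116765) = 9.6991
Cpu = (116.8 - 99.15)/(3*0.37116765) = 15.8509
Cpl = (99.15 - 95.2)/(3*0.37116765) = 3.5474
Cpk = min(Cpu, Cpl) = 3.5474

3.5474


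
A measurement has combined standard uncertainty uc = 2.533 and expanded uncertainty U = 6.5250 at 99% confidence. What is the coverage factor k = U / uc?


k = U / uc
k = 6.5250 / 2.533
k = 2.576

2.576


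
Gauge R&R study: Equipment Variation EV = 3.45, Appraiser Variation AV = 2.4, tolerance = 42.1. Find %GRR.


GRR = sqrt(EV^2 + AV^2) = sqrt(3.45^2 + 2.4^2) = 4.2026777
%GRR = GRR / tol * 100 = 4.2026777 / 42.1 * 100
%GRR = 9.9826

9.9826


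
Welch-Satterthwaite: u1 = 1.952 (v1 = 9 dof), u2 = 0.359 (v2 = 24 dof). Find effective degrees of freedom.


uc = sqrt(u1^2 + u2^2) = sqrt(1.952^2 + 0.359^2) = 1.984738
v_eff = uc^4 / (u1^4/v1 + u2^4/v2)
= 1.984738^4 / (1.952^4/9 + 0.359^4/24)
= 15.517178 / 1.6138495
v_eff = 9.6150

9.6150


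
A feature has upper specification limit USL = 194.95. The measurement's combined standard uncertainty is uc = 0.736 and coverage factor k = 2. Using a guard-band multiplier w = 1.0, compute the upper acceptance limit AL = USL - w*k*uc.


U = k * uc = 2 * 0.736 = 1.472
guard band g = w * U = 1.0 * 1.472 = 1.472
AL = USL - g = 194.95 - 1.472
AL = 193.4780

193.4780


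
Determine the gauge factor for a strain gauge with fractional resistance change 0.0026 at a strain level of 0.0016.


GF = (dR/R) / epsilon
= 0.0026 / 0.0016
= 1.6250

1.6250


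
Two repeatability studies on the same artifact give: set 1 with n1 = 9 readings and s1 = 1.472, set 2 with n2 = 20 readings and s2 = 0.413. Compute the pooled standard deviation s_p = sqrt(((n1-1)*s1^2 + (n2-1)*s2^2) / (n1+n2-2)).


s_p = sqrt(((n1-1)*s1^2 + (n2-1)*s2^2) / (n1+n2-2))
numerator = (9-1)*1.472^2 + (20-1)*0.413^2 = 17.334272 + 3.240811 = 20.575083
denominator = 9 + 20 - 2 = 27
s_p^2 = 20.575083 / 27 = 0.76204011
s_p = sqrt(0.76204011) = 0.8729

0.8729


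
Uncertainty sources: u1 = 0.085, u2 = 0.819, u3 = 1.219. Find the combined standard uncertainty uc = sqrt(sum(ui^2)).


uc = sqrt(0.085^2 + 0.819^2 + 1.219^2)
uc = sqrt(2.163947)
uc = 1.4710

1.4710


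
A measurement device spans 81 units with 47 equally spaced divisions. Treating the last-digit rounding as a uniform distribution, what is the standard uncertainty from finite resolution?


resolution = range / divisions
resolution = 81 / 47 = 1.7234043
u_res = resolution / (2*sqrt(3))
u_res = 1.7234043 / 3.4641016
u_res = 0.4975

0.4975


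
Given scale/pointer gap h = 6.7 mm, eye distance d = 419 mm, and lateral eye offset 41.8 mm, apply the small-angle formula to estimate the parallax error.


error = h * offset / d
= 6.7 * 41.8 / 419
= 0.6684

0.6684


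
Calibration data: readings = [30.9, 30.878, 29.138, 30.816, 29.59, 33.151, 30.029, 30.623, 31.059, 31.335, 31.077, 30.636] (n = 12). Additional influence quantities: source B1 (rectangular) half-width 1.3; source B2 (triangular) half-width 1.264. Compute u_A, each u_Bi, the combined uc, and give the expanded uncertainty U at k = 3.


mean = (30.9 + 30.878 + 29.138 + 30.816 + 29.59 + 33.151 + 30.029 + 30.623 + 31.059 + 31.335 + 31.077 + 30.636) / 12 = 30.76933333
s = sqrt(sum((x - mean)^2)/(n-1)) = 0.99276019
u_A = s / sqrt(n) = 0.99276019 / sqrt(12) = 0.28658518
u_B1 = 1.3 / sqrt(3) = 0.75055535
u_B2 = 1.264 / sqrt(6) = 0.51602584
uc = sqrt(0.28658518^2 + 0.75055535^2 + 0.51602584^2) = 0.95485447
U = k * uc = 3 * 0.95485447
U = 2.8646

2.8646


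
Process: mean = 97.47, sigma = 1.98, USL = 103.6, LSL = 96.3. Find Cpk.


Cpu = (USL - mean) / (3*sigma) = (103.6 - 97.47) / (3*1.98) = 1.0320
Cpl = (mean - LSL) / (3*sigma) = (97.47 - 96.3) / (3*1.98) = 0.1970
Cpk = min(Cpu, Cpl) = 0.1970

0.1970


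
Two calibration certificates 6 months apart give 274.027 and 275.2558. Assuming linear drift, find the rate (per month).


rate = (v2 - v1) / months
= (275.2558 - 274.027) / 6
= 1.2288 / 6
= 0.2048

0.2048


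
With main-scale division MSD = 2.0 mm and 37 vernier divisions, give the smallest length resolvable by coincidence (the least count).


LC = MSD / n_div
= 2.0 / 37
= 0.0541

0.0541


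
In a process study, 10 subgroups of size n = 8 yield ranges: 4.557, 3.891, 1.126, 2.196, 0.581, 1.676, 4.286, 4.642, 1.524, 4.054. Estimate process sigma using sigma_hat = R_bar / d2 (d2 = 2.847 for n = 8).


R_bar = (4.557 + 3.891 + 1.126 + 2.196 + 0.581 + 1.676 + 4.286 + 4.642 + 1.524 + 4.054) / 10
R_bar = 28.533 / 10 = 2.8533
sigma_hat = R_bar / d2 = 2.8533 / 2.847 = 1.0022

1.0022


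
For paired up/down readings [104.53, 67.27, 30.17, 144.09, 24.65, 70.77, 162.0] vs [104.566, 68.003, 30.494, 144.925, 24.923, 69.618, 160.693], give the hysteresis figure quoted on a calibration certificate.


|104.53 - 104.566| = 0.0360
|67.27 - 68.003| = 0.7330
|30.17 - 30.494| = 0.3240
|144.09 - 144.925| = 0.8350
|24.65 - 24.923| = 0.2730
|70.77 - 69.618| = 1.1520
|162.0 - 160.693| = 1.3070
hysteresis = max(diffs) = 1.3070

1.3070


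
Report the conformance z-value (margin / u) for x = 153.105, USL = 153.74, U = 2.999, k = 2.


u = U / k = 2.999 / 2 = 1.4995
margin = |USL - x| = |153.74 - 153.105| = 0.635
z = margin / u = 0.635 / 1.4995
z = 0.4235

0.4235


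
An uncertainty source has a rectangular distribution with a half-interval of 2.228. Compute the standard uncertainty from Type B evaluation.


u_B = half_width / sqrt(3)
u_B = 2.228 / 1.7320508
u_B = 1.2863

1.2863


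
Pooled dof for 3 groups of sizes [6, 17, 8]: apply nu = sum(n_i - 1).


nu = sum_i (n_i - 1)
nu = ((6 - 1) + (17 - 1) + (8 - 1))
nu = 5 + 16 + 7
nu = 28

28


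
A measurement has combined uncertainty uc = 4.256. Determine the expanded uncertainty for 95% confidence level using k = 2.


U = k * uc
U = 2 * 4.256
U = 8.5120

8.5120


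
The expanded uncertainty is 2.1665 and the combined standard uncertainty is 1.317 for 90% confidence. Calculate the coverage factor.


k = U / uc
k = 2.1665 / 1.317
k = 1.645

1.645


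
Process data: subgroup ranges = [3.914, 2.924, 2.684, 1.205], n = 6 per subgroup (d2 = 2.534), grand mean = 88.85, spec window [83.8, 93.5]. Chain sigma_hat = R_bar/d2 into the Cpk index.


R_bar = (3.914 + 2.924 + 2.684 + 1.205) / 4 = 2.68175
sigma = R_bar / d2 = 2.68175 / 2.534 = 1.058307
Cp = (USL - LSL)/(6*sigma) = (93.5 - 83.8)/(6*1.058307) = 1.5276
Cpu = (93.5 - 88.85)/(3*1.058307) = 1.4646
Cpl = (88.85 - 83.8)/(3*1.058307) = 1.5906
Cpk = min(Cpu, Cpl) = 1.4646

1.4646


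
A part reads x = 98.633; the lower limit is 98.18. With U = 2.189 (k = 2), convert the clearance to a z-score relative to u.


u = U / k = 2.189 / 2 = 1.0945
margin = |LSL - x| = |98.18 - 98.633| = 0.453
z = margin / u = 0.453 / 1.0945
z = 0.4139

0.4139


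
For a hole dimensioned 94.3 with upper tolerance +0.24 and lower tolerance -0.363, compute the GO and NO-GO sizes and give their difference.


GO = nominal - lower_tol (smallest hole = maximum material condition)
GO = 94.3 - 0.363 = 93.937
NO-GO = nominal + upper_tol (largest hole = least material condition)
NO-GO = 94.3 + 0.24 = 94.54
spread = NO-GO - GO = 94.54 - 93.937 = 0.6030

0.6030


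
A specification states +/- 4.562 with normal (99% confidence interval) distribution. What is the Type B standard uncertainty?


u_B = half_width / 2.576
u_B = 4.562 / 2.576
u_B = 1.7710

1.7710


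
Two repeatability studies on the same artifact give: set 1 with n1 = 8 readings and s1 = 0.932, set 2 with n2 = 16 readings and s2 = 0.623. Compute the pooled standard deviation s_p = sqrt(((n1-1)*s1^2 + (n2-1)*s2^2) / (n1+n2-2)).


s_p = sqrt(((n1-1)*s1^2 + (n2-1)*s2^2) / (n1+n2-2))
numerator = (8-1)*0.932^2 + (16-1)*0.623^2 = 6.080368 + 5.821935 = 11.902303
denominator = 8 + 16 - 2 = 22
s_p^2 = 11.902303 / 22 = 0.54101377
s_p = sqrt(0.54101377) = 0.7355

0.7355


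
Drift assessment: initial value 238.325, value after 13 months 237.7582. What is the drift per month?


rate = (v2 - v1) / months
= (237.7582 - 238.325) / 13
= -0.5668 / 13
= -0.0436

-0.0436


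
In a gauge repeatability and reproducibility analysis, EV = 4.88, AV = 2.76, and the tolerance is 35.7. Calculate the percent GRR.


GRR = sqrt(EV^2 + AV^2) = sqrt(4.88^2 + 2.76^2) = 5.6064249
%GRR = GRR / tol * 100 = 5.6064249 / 35.7 * 100
%GRR = 15.7043

15.7043


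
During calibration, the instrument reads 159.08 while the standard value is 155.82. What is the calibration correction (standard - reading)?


Correction = standard - reading
= 155.82 - 159.08
= -3.2600

-3.2600


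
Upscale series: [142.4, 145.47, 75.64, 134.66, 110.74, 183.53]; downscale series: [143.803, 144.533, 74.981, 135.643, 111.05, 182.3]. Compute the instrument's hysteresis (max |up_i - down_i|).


|142.4 - 143.803| = 1.4030
|145.47 - 144.533| = 0.9370
|75.64 - 74.981| = 0.6590
|134.66 - 135.643| = 0.9830
|110.74 - 111.05| = 0.3100
|183.53 - 182.3| = 1.2300
hysteresis = max(diffs) = 1.4030

1.4030


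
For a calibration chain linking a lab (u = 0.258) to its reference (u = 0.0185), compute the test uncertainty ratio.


TUR = u_lab / u_ref
= 0.258 / 0.0185
= 13.9459

13.9459


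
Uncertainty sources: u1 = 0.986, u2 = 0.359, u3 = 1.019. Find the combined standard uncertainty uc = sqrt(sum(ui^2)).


uc = sqrt(0.986^2 + 0.359^2 + 1.019^2)
uc = sqrt(2.139438)
uc = 1.4627

1.4627


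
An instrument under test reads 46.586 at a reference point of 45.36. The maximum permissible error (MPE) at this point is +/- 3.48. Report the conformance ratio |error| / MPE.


e = indication - reference = 46.586 - 45.36 = 1.2260
|e| = 1.2260
ratio = |e| / MPE = 1.2260 / 3.48
ratio = 0.3523

0.3523


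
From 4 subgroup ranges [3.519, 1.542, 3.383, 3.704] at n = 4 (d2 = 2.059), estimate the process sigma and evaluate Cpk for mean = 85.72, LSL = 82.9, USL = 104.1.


R_bar = (3.519 + 1.542 + 3.383 + 3.704) / 4 = 3.037
sigma = R_bar / d2 = 3.037 / 2.059 = 1.4749879
Cp = (USL - LSL)/(6*sigma) = (104.1 - 82.9)/(6*1.4749879) = 2.3955
Cpu = (104.1 - 85.72)/(3*1.4749879) = 4.1537
Cpl = (85.72 - 82.9)/(3*1.4749879) = 0.6373
Cpk = min(Cpu, Cpl) = 0.6373

0.6373


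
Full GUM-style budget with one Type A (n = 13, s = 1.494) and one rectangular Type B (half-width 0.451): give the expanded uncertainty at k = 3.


u_A = s / sqrt(n) = 1.494 / sqrt(13) = 0.41436105
u_B = half_width / sqrt(3) = 0.451 / sqrt(3) = 0.26038497
uc = sqrt(u_A^2 + u_B^2) = sqrt(0.41436105^2 + 0.26038497^2) = 0.48938268
U = k * uc = 3 * 0.48938268
U = 1.4681

1.4681


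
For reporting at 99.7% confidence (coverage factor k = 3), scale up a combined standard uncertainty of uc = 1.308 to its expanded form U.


U = k * uc
U = 3 * 1.308
U = 3.9240

3.9240


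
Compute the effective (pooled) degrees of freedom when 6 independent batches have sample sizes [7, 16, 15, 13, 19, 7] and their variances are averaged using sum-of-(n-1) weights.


nu = sum_i (n_i - 1)
nu = ((7 - 1) + (16 - 1) + (15 - 1) + (13 - 1) + (19 - 1) + (7 - 1))
nu = 6 + 15 + 14 + 12 + 18 + 6
nu = 71

71


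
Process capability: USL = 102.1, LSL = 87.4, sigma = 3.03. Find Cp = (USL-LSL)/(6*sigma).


Cp = (USL - LSL) / (6 * sigma)
= (102.1 - 87.4) / (6 * 3.03)
= 14.7000 / 18.1800
= 0.8086

0.8086


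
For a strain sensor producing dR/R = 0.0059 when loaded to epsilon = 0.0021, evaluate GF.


GF = (dR/R) / epsilon
= 0.0059 / 0.0021
= 2.8095

2.8095


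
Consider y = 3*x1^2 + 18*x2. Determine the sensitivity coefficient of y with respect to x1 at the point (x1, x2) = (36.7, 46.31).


y = 3*x1^2 + 18*x2
dy/dx1 = 2*3*x1
Evaluate at x1 = 36.7: c1 = 6 * 36.7
c1 = 220.2000

220.2000


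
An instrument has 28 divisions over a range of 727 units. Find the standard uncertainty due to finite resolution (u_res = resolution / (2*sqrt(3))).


resolution = range / divisions
resolution = 727 / 28 = 25.964286
u_res = resolution / (2*sqrt(3))
u_res = 25.964286 / 3.4641016
u_res = 7.4952

7.4952


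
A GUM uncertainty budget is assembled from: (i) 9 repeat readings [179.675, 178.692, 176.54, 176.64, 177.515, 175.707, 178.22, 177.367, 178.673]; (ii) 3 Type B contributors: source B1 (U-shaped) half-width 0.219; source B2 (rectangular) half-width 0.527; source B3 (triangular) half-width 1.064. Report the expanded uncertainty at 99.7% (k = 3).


mean = (179.675 + 178.692 + 176.54 + 176.64 + 177.515 + 175.707 + 178.22 + 177.367 + 178.673) / 9 = 177.6698889
s = sqrt(sum((x - mean)^2)/(n-1)) = 1.2589689
u_A = s / sqrt(n) = 1.2589689 / sqrt(9) = 0.4196563
u_B1 = 0.219 / sqrt(2) = 0.15485639
u_B2 = 0.527 / sqrt(3) = 0.30426359
u_B3 = 1.064 / sqrt(6) = 0.43437618
uc = sqrt(0.4196563^2 + 0.15485639^2 + 0.30426359^2 + 0.43437618^2) = 0.69379457
U = k * uc = 3 * 0.69379457
U = 2.0814

2.0814


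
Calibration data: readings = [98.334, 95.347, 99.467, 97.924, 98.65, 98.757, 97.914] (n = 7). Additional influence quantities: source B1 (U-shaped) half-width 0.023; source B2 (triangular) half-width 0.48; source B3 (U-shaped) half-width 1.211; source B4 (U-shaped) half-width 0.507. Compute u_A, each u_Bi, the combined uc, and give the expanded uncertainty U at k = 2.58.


mean = (98.334 + 95.347 + 99.467 + 97.924 + 98.65 + 98.757 + 97.914) / 7 = 98.05614286
s = sqrt(sum((x - mean)^2)/(n-1)) = 1.309498
u_A = s / sqrt(n) = 1.309498 / sqrt(7) = 0.49494372
u_B1 = 0.023 / sqrt(2) = 0.016263456
u_B2 = 0.48 / sqrt(6) = 0.19595918
u_B3 = 1.211 / sqrt(2) = 0.85630631
u_B4 = 0.507 / sqrt(2) = 0.35850314
uc = sqrt(0.49494372^2 + 0.016263456^2 + 0.19595918^2 + 0.85630631^2 + 0.35850314^2) = 1.0702424
U = k * uc = 2.58 * 1.0702424
U = 2.7612

2.7612


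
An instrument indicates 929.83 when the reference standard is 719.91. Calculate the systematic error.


Systematic error = measured - true
= 929.83 - 719.91
= 209.9200

209.9200


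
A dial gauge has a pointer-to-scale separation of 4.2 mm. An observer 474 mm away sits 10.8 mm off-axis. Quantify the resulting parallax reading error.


error = h * offset / d
= 4.2 * 10.8 / 474
= 0.0957

0.0957


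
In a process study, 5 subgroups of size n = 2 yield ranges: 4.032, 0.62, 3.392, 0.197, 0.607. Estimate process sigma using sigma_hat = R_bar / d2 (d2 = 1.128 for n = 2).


R_bar = (4.032 + 0.62 + 3.392 + 0.197 + 0.607) / 5
R_bar = 8.848 / 5 = 1.7696
sigma_hat = R_bar / d2 = 1.7696 / 1.128 = 1.5688

1.5688


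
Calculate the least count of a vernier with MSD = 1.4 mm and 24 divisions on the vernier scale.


LC = MSD / n_div
= 1.4 / 24
= 0.0583

0.0583


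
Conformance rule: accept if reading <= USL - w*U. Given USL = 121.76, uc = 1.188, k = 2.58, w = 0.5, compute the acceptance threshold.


U = k * uc = 2.58 * 1.188 = 3.06504
guard band g = w * U = 0.5 * 3.06504 = 1.53252
AL = USL - g = 121.76 - 1.53252
AL = 120.2275

120.2275


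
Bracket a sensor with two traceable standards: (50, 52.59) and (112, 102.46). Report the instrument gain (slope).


slope = (y2 - y1) / (x2 - x1)
= (102.46 - 52.59) / (112 - 50)
= 49.8700 / 62
= 0.8044

0.8044


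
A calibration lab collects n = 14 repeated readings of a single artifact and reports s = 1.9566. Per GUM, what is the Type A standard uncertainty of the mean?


u_A = s / sqrt(n)
u_A = 1.9566 / sqrt(14)
u_A = 1.9566 / 3.7416574
u_A = 0.5229

0.5229


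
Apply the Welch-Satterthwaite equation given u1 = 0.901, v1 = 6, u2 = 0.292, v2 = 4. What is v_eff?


uc = sqrt(u1^2 + u2^2) = sqrt(0.901^2 + 0.292^2) = 0.94713515
v_eff = uc^4 / (u1^4/v1 + u2^4/v2)
= 0.94713515^4 / (0.901^4/6 + 0.292^4/4)
= 0.8047256 / 0.1116543
v_eff = 7.2073

7.2073


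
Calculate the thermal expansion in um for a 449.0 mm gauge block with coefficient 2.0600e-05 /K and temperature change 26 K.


dL = L * alpha * dT
= 449.0 * 2.0600e-05 * 26
= 0.2404844 mm
dL_um = 0.2404844 * 1000 = 240.4844 um

240.4844


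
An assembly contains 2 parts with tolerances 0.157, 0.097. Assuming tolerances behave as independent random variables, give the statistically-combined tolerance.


RSS = sqrt(0.157^2 + 0.097^2)
= sqrt(0.034058)
= 0.1845

0.1845


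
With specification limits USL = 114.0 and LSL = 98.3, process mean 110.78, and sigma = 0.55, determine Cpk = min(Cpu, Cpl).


Cpu = (USL - mean) / (3*sigma) = (114.0 - 110.78) / (3*0.55) = 1.9515
Cpl = (mean - LSL) / (3*sigma) = (110.78 - 98.3) / (3*0.55) = 7.5636
Cpk = min(Cpu, Cpl) = 1.9515

1.9515


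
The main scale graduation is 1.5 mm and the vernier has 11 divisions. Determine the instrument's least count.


LC = MSD / n_div
= 1.5 / 11
= 0.1364

0.1364


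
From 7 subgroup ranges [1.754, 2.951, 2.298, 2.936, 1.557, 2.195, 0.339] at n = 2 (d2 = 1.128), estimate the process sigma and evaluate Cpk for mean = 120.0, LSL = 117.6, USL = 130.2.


R_bar = (1.754 + 2.951 + 2.298 + 2.936 + 1.557 + 2.195 + 0.339) / 7 = 2.0042857
sigma = R_bar / d2 = 2.0042857 / 1.128 = 1.776849
Cp = (USL - LSL)/(6*sigma) = (130.2 - 117.6)/(6*1.776849) = 1.1819
Cpu = (130.2 - 120.0)/(3*1.776849) = 1.9135
Cpl = (120.0 - 117.6)/(3*1.776849) = 0.4502
Cpk = min(Cpu, Cpl) = 0.4502

0.4502


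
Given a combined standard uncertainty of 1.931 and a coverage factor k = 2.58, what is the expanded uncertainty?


U = k * uc
U = 2.58 * 1.931
U = 4.9820

4.9820


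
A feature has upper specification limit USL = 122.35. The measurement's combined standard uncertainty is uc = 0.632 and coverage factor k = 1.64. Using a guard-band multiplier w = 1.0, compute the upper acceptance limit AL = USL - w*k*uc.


U = k * uc = 1.64 * 0.632 = 1.03648
guard band g = w * U = 1.0 * 1.03648 = 1.03648
AL = USL - g = 122.35 - 1.03648
AL = 121.3135

121.3135


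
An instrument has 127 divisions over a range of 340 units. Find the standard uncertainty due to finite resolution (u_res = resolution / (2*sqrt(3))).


resolution = range / divisions
resolution = 340 / 127 = 2.6771654
u_res = resolution / (2*sqrt(3))
u_res = 2.6771654 / 3.4641016
u_res = 0.7728

0.7728


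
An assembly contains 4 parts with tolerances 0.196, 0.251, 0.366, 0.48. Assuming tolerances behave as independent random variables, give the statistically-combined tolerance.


RSS = sqrt(0.196^2 + 0.251^2 + 0.366^2 + 0.48^2)
= sqrt(0.465773)
= 0.6825

0.6825


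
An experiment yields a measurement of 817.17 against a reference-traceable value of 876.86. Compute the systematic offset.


Systematic error = measured - true
= 817.17 - 876.86
= -59.6900

-59.6900


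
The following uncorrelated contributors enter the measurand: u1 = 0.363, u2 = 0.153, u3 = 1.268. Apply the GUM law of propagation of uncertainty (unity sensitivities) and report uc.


uc = sqrt(0.363^2 + 0.153^2 + 1.268^2)
uc = sqrt(1.763002)
uc = 1.3278

1.3278


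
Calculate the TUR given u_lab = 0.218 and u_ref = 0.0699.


TUR = u_lab / u_ref
= 0.218 / 0.0699
= 3.1187

3.1187


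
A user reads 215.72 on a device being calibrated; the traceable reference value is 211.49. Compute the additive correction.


Correction = standard - reading
= 211.49 - 215.72
= -4.2300

-4.2300


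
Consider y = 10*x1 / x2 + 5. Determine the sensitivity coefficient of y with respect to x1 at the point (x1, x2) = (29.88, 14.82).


y = 10*x1 / x2 + 5
dy/dx1 = 10/x2
Evaluate at x2 = 14.82: c1 = 10 / 14.82
c1 = 0.6748

0.6748


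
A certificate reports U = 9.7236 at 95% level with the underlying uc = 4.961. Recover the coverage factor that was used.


k = U / uc
k = 9.7236 / 4.961
k = 1.96

1.96


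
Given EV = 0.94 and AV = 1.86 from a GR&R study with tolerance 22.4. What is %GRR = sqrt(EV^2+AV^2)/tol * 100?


GRR = sqrt(EV^2 + AV^2) = sqrt(0.94^2 + 1.86^2) = 2.0840345
%GRR = GRR / tol * 100 = 2.0840345 / 22.4 * 100
%GRR = 9.3037

9.3037


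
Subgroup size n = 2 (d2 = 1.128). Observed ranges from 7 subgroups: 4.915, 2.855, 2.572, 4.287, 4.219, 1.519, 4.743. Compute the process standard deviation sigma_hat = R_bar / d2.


R_bar = (4.915 + 2.855 + 2.572 + 4.287 + 4.219 + 1.519 + 4.743) / 7
R_bar = 25.11 / 7 = 3.5871429
sigma_hat = R_bar / d2 = 3.5871429 / 1.128 = 3.1801

3.1801


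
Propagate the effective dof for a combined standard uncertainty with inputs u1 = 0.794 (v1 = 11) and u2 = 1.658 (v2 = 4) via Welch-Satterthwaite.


uc = sqrt(u1^2 + u2^2) = sqrt(0.794^2 + 1.658^2) = 1.8383144
v_eff = uc^4 / (u1^4/v1 + u2^4/v2)
= 1.8383144^4 / (0.794^4/11 + 1.658^4/4)
= 11.420343 / 1.9253325
v_eff = 5.9316

5.9316


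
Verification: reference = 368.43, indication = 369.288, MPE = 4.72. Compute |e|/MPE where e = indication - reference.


e = indication - reference = 369.288 - 368.43 = 0.8580
|e| = 0.8580
ratio = |e| / MPE = 0.8580 / 4.72
ratio = 0.1818

0.1818


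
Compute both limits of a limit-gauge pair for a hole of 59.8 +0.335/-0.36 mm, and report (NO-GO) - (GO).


GO = nominal - lower_tol (smallest hole = maximum material condition)
GO = 59.8 - 0.36 = 59.44
NO-GO = nominal + upper_tol (largest hole = least material condition)
NO-GO = 59.8 + 0.335 = 60.135
spread = NO-GO - GO = 60.135 - 59.44 = 0.6950

0.6950


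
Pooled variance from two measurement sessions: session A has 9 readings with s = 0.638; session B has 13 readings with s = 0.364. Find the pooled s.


s_p = sqrt(((n1-1)*s1^2 + (n2-1)*s2^2) / (n1+n2-2))
numerator = (9-1)*0.638^2 + (13-1)*0.364^2 = 3.256352 + 1.589952 = 4.846304
denominator = 9 + 13 - 2 = 20
s_p^2 = 4.846304 / 20 = 0.2423152
s_p = sqrt(0.2423152) = 0.4923

0.4923


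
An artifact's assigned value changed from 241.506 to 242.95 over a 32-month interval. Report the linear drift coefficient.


rate = (v2 - v1) / months
= (242.95 - 241.506) / 32
= 1.4440 / 32
= 0.0451

0.0451


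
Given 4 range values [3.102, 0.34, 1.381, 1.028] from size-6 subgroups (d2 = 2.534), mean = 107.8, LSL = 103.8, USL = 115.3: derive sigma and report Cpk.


R_bar = (3.102 + 0.34 + 1.381 + 1.028) / 4 = 1.46275
sigma = R_bar / d2 = 1.46275 / 2.534 = 0.57724941
Cp = (USL - LSL)/(6*sigma) = (115.3 - 103.8)/(6*0.57724941) = 3.3203
Cpu = (115.3 - 107.8)/(3*0.57724941) = 4.3309
Cpl = (107.8 - 103.8)/(3*0.57724941) = 2.3098
Cpk = min(Cpu, Cpl) = 2.3098

2.3098


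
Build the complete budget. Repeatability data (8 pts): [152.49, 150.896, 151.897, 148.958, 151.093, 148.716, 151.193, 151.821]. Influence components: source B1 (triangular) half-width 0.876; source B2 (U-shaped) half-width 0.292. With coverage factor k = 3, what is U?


mean = (152.49 + 150.896 + 151.897 + 148.958 + 151.093 + 148.716 + 151.193 + 151.821) / 8 = 150.883
s = sqrt(sum((x - mean)^2)/(n-1)) = 1.364466
u_A = s / sqrt(n) = 1.364466 / sqrt(8) = 0.48241158
u_B1 = 0.876 / sqrt(6) = 0.3576255
u_B2 = 0.292 / sqrt(2) = 0.20647518
uc = sqrt(0.48241158^2 + 0.3576255^2 + 0.20647518^2) = 0.63501884
U = k * uc = 3 * 0.63501884
U = 1.9051

1.9051


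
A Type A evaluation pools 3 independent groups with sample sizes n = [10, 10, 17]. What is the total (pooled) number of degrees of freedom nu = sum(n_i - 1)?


nu = sum_i (n_i - 1)
nu = ((10 - 1) + (10 - 1) + (17 - 1))
nu = 9 + 9 + 16
nu = 34

34


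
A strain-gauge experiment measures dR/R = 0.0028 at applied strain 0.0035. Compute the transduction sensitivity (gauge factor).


GF = (dR/R) / epsilon
= 0.0028 / 0.0035
= 0.8000

0.8000
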